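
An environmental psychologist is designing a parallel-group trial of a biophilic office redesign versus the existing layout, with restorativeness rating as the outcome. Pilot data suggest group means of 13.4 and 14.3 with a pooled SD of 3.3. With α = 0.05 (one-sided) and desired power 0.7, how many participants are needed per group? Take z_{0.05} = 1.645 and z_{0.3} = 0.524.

Cohen's d = |M₁ − M₂| / SD_pooled = |13.4 − 14.3| / 3.3 = 0.9 / 3.3 = 0.273.
For two independent groups with equal n: n = 2·((z_{α} + z_β) / d)².
z_{α} + z_β = 1.645 + 0.524 = 2.169.
n = 2 × (2.169 / 0.273)² = 2 × 7.945² = 2 × 63.12 = 126.2.
Round up to the next whole participant.

n = 127 per group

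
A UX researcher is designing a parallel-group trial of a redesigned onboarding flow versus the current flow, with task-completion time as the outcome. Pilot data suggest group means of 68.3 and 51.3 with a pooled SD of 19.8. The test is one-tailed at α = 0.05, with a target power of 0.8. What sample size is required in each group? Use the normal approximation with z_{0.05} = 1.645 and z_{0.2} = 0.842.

Cohen's d = |M₁ − M₂| / SD_pooled = |68.3 − 51.3| / 19.8 = 17.0 / 19.8 = 0.859.
For two independent groups with equal n: n = 2·((z_{α} + z_β) / d)².
z_{α} + z_β = 1.645 + 0.842 = 2.487.
n = 2 × (2.487 / 0.859)² = 2 × 2.895² = 2 × 8.38 = 16.8.
Round up to the next whole participant.

n = 17 per group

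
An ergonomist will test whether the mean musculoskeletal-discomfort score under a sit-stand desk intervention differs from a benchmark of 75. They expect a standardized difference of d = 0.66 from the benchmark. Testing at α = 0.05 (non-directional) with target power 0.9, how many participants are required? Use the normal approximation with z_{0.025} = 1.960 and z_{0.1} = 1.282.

For a one-sample test: n = ((z_{α/2} + z_β) / d)².
z_{α/2} + z_β = 1.960 + 1.282 = 3.242.
n = (3.242 / 0.66)² = 4.912² = 24.13.
Round up.

n = 25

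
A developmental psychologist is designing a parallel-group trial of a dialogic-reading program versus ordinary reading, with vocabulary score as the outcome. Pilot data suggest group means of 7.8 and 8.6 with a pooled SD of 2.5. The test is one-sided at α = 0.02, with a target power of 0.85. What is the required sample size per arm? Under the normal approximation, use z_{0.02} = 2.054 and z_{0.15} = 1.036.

Cohen's d = |M₁ − M₂| / SD_pooled = |7.8 − 8.6| / 2.5 = 0.8 / 2.5 = 0.320.
For two independent groups with equal n: n = 2·((z_{α} + z_β) / d)².
z_{α} + z_β = 2.054 + 1.036 = 3.090.
n = 2 × (3.090 / 0.320)² = 2 × 9.656² = 2 × 93.24 = 186.5.
Round up to the next whole participant.

n = 187 per group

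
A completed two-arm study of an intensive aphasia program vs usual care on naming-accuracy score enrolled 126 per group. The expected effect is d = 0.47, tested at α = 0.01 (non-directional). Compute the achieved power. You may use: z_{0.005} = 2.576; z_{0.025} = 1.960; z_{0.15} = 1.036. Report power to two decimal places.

power ≈ 0.88

For two equal groups, power = Φ(d·√(n/2) − z_{α/2}).
d·√(n/2) = 0.47 × √(126/2) = 0.47 × 7.937 = 3.731.
z_β = 3.731 − 2.576 = 1.155.
Power = Φ(1.155) = 0.876.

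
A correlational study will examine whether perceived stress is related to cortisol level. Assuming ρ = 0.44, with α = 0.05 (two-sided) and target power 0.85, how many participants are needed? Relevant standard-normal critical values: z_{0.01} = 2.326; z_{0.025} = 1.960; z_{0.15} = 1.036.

Fisher's z: C = ½·ln((1+r)/(1−r)) = ½·ln(2.5714) = 0.4722.
n = ((z_{α/2} + z_β)/C)² + 3.
(1.960 + 1.036) / 0.4722 = 2.996 / 0.4722 = 6.345.
n = 6.345² + 3 = 40.26 + 3 = 43.3.
Round up.

n = 44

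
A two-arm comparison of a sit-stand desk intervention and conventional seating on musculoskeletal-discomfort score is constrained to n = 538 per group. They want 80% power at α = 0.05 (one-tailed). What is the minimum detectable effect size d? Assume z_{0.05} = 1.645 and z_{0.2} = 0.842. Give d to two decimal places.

For two independent groups of n = 538 each: d_min = (z_{α} + z_β)·√(2/n).
z-sum = 1.645 + 0.842 = 2.487.
d_min = 2.487 × √(2/538) = 2.487 × 0.0610 = 0.152.

d_min ≈ 0.15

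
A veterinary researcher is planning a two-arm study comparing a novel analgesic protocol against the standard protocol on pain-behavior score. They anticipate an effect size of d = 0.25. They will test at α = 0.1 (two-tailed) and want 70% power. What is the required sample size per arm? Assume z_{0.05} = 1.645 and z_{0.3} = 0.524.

n = 151 per group

For two independent groups with equal n: n = 2·((z_{α/2} + z_β) / d)².
z_{α/2} + z_β = 1.645 + 0.524 = 2.169.
n = 2 × (2.169 / 0.25)² = 2 × 8.676² = 2 × 75.27 = 150.5.
Round up to the next whole participant.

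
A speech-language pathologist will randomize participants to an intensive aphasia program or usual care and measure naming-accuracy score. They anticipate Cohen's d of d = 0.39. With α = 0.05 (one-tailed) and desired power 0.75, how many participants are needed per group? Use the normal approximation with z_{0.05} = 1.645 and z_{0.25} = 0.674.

n = 71 per group

For two independent groups with equal n: n = 2·((z_{α} + z_β) / d)².
z_{α} + z_β = 1.645 + 0.674 = 2.319.
n = 2 × (2.319 / 0.39)² = 2 × 5.946² = 2 × 35.36 = 70.7.
Round up to the next whole participant.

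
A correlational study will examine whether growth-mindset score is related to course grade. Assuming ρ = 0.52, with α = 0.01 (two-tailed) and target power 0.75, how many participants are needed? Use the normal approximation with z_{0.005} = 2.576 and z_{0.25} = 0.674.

Fisher's z: C = ½·ln((1+r)/(1−r)) = ½·ln(3.1667) = 0.5763.
n = ((z_{α/2} + z_β)/C)² + 3.
(2.576 + 0.674) / 0.5763 = 3.250 / 0.5763 = 5.639.
n = 5.639² + 3 = 31.80 + 3 = 34.8.
Round up.

n = 35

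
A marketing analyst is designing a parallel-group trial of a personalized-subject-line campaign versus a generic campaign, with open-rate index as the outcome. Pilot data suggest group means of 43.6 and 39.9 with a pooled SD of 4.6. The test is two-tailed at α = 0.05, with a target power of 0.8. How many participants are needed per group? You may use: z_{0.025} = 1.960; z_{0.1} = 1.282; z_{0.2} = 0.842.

Cohen's d = |M₁ − M₂| / SD_pooled = |43.6 − 39.9| / 4.6 = 3.7 / 4.6 = 0.804.
For two independent groups with equal n: n = 2·((z_{α/2} + z_β) / d)².
z_{α/2} + z_β = 1.960 + 0.842 = 2.802.
n = 2 × (2.802 / 0.804)² = 2 × 3.485² = 2 × 12.15 = 24.3.
Round up to the next whole participant.

n = 25 per group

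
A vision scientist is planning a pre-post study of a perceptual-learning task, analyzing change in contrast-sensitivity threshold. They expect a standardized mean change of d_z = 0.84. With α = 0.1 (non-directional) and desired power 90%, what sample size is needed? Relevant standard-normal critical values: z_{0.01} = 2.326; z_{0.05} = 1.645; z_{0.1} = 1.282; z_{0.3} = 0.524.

n = 13 pairs

For a paired (one-sample on differences) test: n = ((z_{α/2} + z_β) / d)².
z_{α/2} + z_β = 1.645 + 1.282 = 2.927.
n = (2.927 / 0.84)² = 3.485² = 12.14.
Round up.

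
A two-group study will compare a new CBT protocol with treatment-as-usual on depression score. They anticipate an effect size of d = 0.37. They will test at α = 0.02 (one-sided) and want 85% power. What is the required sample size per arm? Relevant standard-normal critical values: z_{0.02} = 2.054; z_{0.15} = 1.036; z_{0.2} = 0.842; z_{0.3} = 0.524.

n = 140 per group

For two independent groups with equal n: n = 2·((z_{α} + z_β) / d)².
z_{α} + z_β = 2.054 + 1.036 = 3.090.
n = 2 × (3.090 / 0.37)² = 2 × 8.351² = 2 × 69.75 = 139.5.
Round up to the next whole participant.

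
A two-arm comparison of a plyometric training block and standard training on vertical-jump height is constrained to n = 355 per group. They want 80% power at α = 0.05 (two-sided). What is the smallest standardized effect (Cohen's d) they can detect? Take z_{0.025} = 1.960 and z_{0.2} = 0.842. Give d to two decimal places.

For two independent groups of n = 355 each: d_min = (z_{α/2} + z_β)·√(2/n).
z-sum = 1.960 + 0.842 = 2.802.
d_min = 2.802 × √(2/355) = 2.802 × 0.0751 = 0.210.

d_min ≈ 0.21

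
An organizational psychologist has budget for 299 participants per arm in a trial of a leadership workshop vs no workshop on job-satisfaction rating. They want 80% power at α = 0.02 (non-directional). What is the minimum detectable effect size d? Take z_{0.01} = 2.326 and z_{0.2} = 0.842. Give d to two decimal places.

For two independent groups of n = 299 each: d_min = (z_{α/2} + z_β)·√(2/n).
z-sum = 2.326 + 0.842 = 3.168.
d_min = 3.168 × √(2/299) = 3.168 × 0.0818 = 0.259.

d_min ≈ 0.26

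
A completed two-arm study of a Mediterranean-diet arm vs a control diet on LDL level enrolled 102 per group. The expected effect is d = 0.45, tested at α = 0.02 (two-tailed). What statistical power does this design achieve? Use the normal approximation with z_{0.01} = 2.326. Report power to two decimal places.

power ≈ 0.81

For two equal groups, power = Φ(d·√(n/2) − z_{α/2}).
d·√(n/2) = 0.45 × √(102/2) = 0.45 × 7.141 = 3.214.
z_β = 3.214 − 2.326 = 0.888.
Power = Φ(0.888) = 0.813.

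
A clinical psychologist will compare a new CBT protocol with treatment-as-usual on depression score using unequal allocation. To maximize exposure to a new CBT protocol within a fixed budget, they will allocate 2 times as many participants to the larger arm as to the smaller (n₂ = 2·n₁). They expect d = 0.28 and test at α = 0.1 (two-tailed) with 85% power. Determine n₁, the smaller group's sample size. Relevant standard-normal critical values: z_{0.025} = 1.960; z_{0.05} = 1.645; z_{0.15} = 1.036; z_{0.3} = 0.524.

n₁ = 138

With allocation ratio k = n₂/n₁ = 2, Var(x̄₁−x̄₂) = σ²(1/n₁ + 1/(k·n₁)) = σ²·(k+1)/(k·n₁).
So n₁ = (1 + 1/k)·((z_{α/2} + z_β)/d)² = 1.500 × (2.681/0.28)².
n₁ = 1.500 × 91.68 = 137.5.
Round up: n₁ = 138, giving n₂ = 2 × 138 = 276.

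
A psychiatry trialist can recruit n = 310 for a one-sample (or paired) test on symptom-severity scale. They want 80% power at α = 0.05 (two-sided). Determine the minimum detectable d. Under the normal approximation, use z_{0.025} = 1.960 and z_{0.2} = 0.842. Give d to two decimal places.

For a single sample (or paired design) of n = 310: d_min = (z_{α/2} + z_β)/√n.
z-sum = 1.960 + 0.842 = 2.802.
d_min = 2.802 / √310 = 2.802 / 17.607 = 0.159.

d_min ≈ 0.16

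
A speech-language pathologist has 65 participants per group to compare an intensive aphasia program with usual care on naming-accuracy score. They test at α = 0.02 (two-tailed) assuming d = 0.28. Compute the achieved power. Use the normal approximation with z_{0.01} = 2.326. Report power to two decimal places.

power ≈ 0.23

For two equal groups, power = Φ(d·√(n/2) − z_{α/2}).
d·√(n/2) = 0.28 × √(65/2) = 0.28 × 5.701 = 1.596.
z_β = 1.596 − 2.326 = -0.730.
Power = Φ(-0.730) = 0.233.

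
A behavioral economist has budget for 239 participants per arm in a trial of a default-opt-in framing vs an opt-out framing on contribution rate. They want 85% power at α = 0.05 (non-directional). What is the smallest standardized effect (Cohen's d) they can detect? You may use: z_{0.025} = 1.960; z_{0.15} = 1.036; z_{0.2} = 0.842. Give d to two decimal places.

d_min ≈ 0.27

For two independent groups of n = 239 each: d_min = (z_{α/2} + z_β)·√(2/n).
z-sum = 1.960 + 1.036 = 2.996.
d_min = 2.996 × √(2/239) = 2.996 × 0.0915 = 0.274.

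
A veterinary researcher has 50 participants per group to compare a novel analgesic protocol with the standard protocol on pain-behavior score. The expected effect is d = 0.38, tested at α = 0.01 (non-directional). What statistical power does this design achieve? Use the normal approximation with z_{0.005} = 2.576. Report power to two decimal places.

power ≈ 0.25

For two equal groups, power = Φ(d·√(n/2) − z_{α/2}).
d·√(n/2) = 0.38 × √(50/2) = 0.38 × 5.000 = 1.900.
z_β = 1.900 − 2.576 = -0.676.
Power = Φ(-0.676) = 0.250.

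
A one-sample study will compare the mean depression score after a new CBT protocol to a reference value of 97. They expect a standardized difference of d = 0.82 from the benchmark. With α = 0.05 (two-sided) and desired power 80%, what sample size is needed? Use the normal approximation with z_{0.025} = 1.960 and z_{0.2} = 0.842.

For a one-sample test: n = ((z_{α/2} + z_β) / d)².
z_{α/2} + z_β = 1.960 + 0.842 = 2.802.
n = (2.802 / 0.82)² = 3.417² = 11.68.
Round up.

n = 12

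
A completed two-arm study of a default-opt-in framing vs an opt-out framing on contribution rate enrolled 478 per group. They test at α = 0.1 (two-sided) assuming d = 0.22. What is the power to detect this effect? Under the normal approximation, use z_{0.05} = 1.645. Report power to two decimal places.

power ≈ 0.96

For two equal groups, power = Φ(d·√(n/2) − z_{α/2}).
d·√(n/2) = 0.22 × √(478/2) = 0.22 × 15.460 = 3.401.
z_β = 3.401 − 1.645 = 1.756.
Power = Φ(1.756) = 0.960.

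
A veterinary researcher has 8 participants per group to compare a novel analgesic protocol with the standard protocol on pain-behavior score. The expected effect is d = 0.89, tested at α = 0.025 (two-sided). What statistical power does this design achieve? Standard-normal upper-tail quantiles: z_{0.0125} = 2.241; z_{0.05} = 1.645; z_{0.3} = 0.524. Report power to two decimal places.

power ≈ 0.32

For two equal groups, power = Φ(d·√(n/2) − z_{α/2}).
d·√(n/2) = 0.89 × √(8/2) = 0.89 × 2.000 = 1.780.
z_β = 1.780 − 2.241 = -0.461.
Power = Φ(-0.461) = 0.322.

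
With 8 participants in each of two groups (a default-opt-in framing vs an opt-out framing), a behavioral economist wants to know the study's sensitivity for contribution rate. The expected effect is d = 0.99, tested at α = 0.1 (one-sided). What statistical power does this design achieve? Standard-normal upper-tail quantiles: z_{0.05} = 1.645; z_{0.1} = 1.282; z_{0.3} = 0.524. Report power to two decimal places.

For two equal groups, power = Φ(d·√(n/2) − z_{α}).
d·√(n/2) = 0.99 × √(8/2) = 0.99 × 2.000 = 1.980.
z_β = 1.980 − 1.282 = 0.698.
Power = Φ(0.698) = 0.757.

power ≈ 0.76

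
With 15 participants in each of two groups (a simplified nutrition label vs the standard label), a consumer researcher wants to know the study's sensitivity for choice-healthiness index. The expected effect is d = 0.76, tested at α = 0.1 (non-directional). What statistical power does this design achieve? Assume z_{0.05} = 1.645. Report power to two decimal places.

power ≈ 0.67

For two equal groups, power = Φ(d·√(n/2) − z_{α/2}).
d·√(n/2) = 0.76 × √(15/2) = 0.76 × 2.739 = 2.081.
z_β = 2.081 − 1.645 = 0.436.
Power = Φ(0.436) = 0.669.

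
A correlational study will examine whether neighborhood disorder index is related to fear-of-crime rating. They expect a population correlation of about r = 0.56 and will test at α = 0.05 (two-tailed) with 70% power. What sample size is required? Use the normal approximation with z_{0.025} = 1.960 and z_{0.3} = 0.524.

Fisher's z: C = ½·ln((1+r)/(1−r)) = ½·ln(3.5455) = 0.6328.
n = ((z_{α/2} + z_β)/C)² + 3.
(1.960 + 0.524) / 0.6328 = 2.484 / 0.6328 = 3.925.
n = 3.925² + 3 = 15.41 + 3 = 18.4.
Round up.

n = 19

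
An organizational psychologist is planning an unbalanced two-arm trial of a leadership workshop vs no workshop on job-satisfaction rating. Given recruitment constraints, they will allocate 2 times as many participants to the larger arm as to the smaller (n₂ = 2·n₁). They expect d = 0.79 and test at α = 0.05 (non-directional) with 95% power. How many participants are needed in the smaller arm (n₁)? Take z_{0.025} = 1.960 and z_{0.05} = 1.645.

With allocation ratio k = n₂/n₁ = 2, Var(x̄₁−x̄₂) = σ²(1/n₁ + 1/(k·n₁)) = σ²·(k+1)/(k·n₁).
So n₁ = (1 + 1/k)·((z_{α/2} + z_β)/d)² = 1.500 × (3.605/0.79)².
n₁ = 1.500 × 20.82 = 31.2.
Round up: n₁ = 32, giving n₂ = 2 × 32 = 64.

n₁ = 32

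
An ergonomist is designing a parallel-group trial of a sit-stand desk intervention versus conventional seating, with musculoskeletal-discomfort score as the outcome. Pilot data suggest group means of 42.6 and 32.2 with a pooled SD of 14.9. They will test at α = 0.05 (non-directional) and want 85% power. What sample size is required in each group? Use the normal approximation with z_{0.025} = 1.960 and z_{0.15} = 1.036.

n = 37 per group

Cohen's d = |M₁ − M₂| / SD_pooled = |42.6 − 32.2| / 14.9 = 10.4 / 14.9 = 0.698.
For two independent groups with equal n: n = 2·((z_{α/2} + z_β) / d)².
z_{α/2} + z_β = 1.960 + 1.036 = 2.996.
n = 2 × (2.996 / 0.698)² = 2 × 4.292² = 2 × 18.42 = 36.8.
Round up to the next whole participant.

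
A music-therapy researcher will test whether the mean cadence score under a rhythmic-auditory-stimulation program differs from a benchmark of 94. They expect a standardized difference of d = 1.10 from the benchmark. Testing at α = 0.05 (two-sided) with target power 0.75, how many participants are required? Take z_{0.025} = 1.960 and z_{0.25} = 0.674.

n = 6

For a one-sample test: n = ((z_{α/2} + z_β) / d)².
z_{α/2} + z_β = 1.960 + 0.674 = 2.634.
n = (2.634 / 1.10)² = 2.395² = 5.73.
Round up.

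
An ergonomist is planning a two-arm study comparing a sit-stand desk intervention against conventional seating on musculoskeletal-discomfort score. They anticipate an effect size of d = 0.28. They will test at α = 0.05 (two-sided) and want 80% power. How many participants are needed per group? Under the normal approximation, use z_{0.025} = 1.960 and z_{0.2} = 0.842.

n = 201 per group

For two independent groups with equal n: n = 2·((z_{α/2} + z_β) / d)².
z_{α/2} + z_β = 1.960 + 0.842 = 2.802.
n = 2 × (2.802 / 0.28)² = 2 × 10.007² = 2 × 100.14 = 200.3.
Round up to the next whole participant.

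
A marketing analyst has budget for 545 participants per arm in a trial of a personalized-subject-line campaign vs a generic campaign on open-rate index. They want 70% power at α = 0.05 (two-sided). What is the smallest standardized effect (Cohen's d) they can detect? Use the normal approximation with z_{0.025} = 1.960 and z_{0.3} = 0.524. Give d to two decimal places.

For two independent groups of n = 545 each: d_min = (z_{α/2} + z_β)·√(2/n).
z-sum = 1.960 + 0.524 = 2.484.
d_min = 2.484 × √(2/545) = 2.484 × 0.0606 = 0.150.

d_min ≈ 0.15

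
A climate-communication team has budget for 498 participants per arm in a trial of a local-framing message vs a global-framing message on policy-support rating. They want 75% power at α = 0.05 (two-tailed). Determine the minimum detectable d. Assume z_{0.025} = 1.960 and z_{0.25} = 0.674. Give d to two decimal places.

d_min ≈ 0.17

For two independent groups of n = 498 each: d_min = (z_{α/2} + z_β)·√(2/n).
z-sum = 1.960 + 0.674 = 2.634.
d_min = 2.634 × √(2/498) = 2.634 × 0.0634 = 0.167.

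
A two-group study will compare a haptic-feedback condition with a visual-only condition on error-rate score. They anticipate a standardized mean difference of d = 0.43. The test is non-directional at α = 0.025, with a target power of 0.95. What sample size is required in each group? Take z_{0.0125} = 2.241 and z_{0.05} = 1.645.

For two independent groups with equal n: n = 2·((z_{α/2} + z_β) / d)².
z_{α/2} + z_β = 2.241 + 1.645 = 3.886.
n = 2 × (3.886 / 0.43)² = 2 × 9.037² = 2 × 81.67 = 163.3.
Round up to the next whole participant.

n = 164 per group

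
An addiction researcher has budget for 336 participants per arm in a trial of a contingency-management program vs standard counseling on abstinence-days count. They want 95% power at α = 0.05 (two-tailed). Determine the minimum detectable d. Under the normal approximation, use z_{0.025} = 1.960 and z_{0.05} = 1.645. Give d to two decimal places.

d_min ≈ 0.28

For two independent groups of n = 336 each: d_min = (z_{α/2} + z_β)·√(2/n).
z-sum = 1.960 + 1.645 = 3.605.
d_min = 3.605 × √(2/336) = 3.605 × 0.0772 = 0.278.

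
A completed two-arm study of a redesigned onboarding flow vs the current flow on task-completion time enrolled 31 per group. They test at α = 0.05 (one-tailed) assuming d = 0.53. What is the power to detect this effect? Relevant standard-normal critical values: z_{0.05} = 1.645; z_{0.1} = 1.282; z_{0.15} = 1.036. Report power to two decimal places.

power ≈ 0.67

For two equal groups, power = Φ(d·√(n/2) − z_{α}).
d·√(n/2) = 0.53 × √(31/2) = 0.53 × 3.937 = 2.087.
z_β = 2.087 − 1.645 = 0.442.
Power = Φ(0.442) = 0.671.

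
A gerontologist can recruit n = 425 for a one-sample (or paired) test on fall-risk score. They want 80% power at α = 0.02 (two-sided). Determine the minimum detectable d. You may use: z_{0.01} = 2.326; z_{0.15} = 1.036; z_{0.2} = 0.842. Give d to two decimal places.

For a single sample (or paired design) of n = 425: d_min = (z_{α/2} + z_β)/√n.
z-sum = 2.326 + 0.842 = 3.168.
d_min = 3.168 / √425 = 3.168 / 20.616 = 0.154.

d_min ≈ 0.15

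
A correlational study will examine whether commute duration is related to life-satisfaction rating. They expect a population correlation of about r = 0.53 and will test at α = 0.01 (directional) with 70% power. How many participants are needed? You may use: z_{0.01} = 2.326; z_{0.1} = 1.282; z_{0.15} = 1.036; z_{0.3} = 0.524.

Fisher's z: C = ½·ln((1+r)/(1−r)) = ½·ln(3.2553) = 0.5901.
n = ((z_{α} + z_β)/C)² + 3.
(2.326 + 0.524) / 0.5901 = 2.850 / 0.5901 = 4.830.
n = 4.830² + 3 = 23.33 + 3 = 26.3.
Round up.

n = 27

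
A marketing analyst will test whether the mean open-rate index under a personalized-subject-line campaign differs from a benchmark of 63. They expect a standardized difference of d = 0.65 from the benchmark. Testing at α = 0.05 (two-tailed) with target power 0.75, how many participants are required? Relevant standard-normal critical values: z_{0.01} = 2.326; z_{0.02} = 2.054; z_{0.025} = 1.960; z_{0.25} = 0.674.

For a one-sample test: n = ((z_{α/2} + z_β) / d)².
z_{α/2} + z_β = 1.960 + 0.674 = 2.634.
n = (2.634 / 0.65)² = 4.052² = 16.42.
Round up.

n = 17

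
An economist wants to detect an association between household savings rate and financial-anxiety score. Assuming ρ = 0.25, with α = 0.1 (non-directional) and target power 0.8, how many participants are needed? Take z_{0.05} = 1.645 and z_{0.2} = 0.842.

n = 98

Fisher's z: C = ½·ln((1+r)/(1−r)) = ½·ln(1.6667) = 0.2554.
n = ((z_{α/2} + z_β)/C)² + 3.
(1.645 + 0.842) / 0.2554 = 2.487 / 0.2554 = 9.738.
n = 9.738² + 3 = 94.82 + 3 = 97.8.
Round up.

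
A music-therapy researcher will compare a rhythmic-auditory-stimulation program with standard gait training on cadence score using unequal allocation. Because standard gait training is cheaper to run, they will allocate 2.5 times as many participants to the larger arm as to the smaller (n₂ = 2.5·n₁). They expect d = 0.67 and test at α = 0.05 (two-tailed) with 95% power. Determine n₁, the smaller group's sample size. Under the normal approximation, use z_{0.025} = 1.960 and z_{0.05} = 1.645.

n₁ = 41

With allocation ratio k = n₂/n₁ = 2.5, Var(x̄₁−x̄₂) = σ²(1/n₁ + 1/(k·n₁)) = σ²·(k+1)/(k·n₁).
So n₁ = (1 + 1/k)·((z_{α/2} + z_β)/d)² = 1.400 × (3.605/0.67)².
n₁ = 1.400 × 28.95 = 40.5.
Round up: n₁ = 41, giving n₂ = ⌈2.5 × 41⌉ = ⌈102.5⌉ = 103.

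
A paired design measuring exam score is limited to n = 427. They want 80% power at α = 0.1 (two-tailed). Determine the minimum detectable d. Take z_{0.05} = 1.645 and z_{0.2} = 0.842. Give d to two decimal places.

For a single sample (or paired design) of n = 427: d_min = (z_{α/2} + z_β)/√n.
z-sum = 1.645 + 0.842 = 2.487.
d_min = 2.487 / √427 = 2.487 / 20.664 = 0.120.

d_min ≈ 0.12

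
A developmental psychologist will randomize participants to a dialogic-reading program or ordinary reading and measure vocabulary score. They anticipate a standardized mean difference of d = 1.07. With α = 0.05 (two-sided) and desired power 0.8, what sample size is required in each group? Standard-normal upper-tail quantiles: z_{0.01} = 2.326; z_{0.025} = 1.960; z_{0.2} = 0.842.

n = 14 per group

For two independent groups with equal n: n = 2·((z_{α/2} + z_β) / d)².
z_{α/2} + z_β = 1.960 + 0.842 = 2.802.
n = 2 × (2.802 / 1.07)² = 2 × 2.619² = 2 × 6.86 = 13.7.
Round up to the next whole participant.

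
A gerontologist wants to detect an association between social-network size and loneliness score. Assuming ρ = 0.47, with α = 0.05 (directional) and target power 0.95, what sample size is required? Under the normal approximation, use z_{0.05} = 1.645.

n = 45

Fisher's z: C = ½·ln((1+r)/(1−r)) = ½·ln(2.7736) = 0.5101.
n = ((z_{α} + z_β)/C)² + 3.
(1.645 + 1.645) / 0.5101 = 3.290 / 0.5101 = 6.450.
n = 6.450² + 3 = 41.60 + 3 = 44.6.
Round up.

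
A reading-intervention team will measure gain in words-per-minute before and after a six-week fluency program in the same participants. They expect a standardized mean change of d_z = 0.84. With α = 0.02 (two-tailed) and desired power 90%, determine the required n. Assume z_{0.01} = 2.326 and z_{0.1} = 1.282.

For a paired (one-sample on differences) test: n = ((z_{α/2} + z_β) / d)².
z_{α/2} + z_β = 2.326 + 1.282 = 3.608.
n = (3.608 / 0.84)² = 4.295² = 18.45.
Round up.

n = 19 pairs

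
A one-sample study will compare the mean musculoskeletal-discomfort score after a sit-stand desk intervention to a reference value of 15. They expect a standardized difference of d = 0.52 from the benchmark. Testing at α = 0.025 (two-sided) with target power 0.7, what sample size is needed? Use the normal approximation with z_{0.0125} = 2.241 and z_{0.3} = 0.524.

n = 29

For a one-sample test: n = ((z_{α/2} + z_β) / d)².
z_{α/2} + z_β = 2.241 + 0.524 = 2.765.
n = (2.765 / 0.52)² = 5.317² = 28.27.
Round up.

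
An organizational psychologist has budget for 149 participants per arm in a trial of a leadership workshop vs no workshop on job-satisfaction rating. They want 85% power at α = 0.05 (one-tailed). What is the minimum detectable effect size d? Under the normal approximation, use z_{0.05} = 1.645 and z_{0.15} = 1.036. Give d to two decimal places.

d_min ≈ 0.31

For two independent groups of n = 149 each: d_min = (z_{α} + z_β)·√(2/n).
z-sum = 1.645 + 1.036 = 2.681.
d_min = 2.681 × √(2/149) = 2.681 × 0.1159 = 0.311.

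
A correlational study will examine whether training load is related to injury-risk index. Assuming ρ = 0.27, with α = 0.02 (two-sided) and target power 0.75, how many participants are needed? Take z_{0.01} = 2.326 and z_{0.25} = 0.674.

n = 121

Fisher's z: C = ½·ln((1+r)/(1−r)) = ½·ln(1.7397) = 0.2769.
n = ((z_{α/2} + z_β)/C)² + 3.
(2.326 + 0.674) / 0.2769 = 3.000 / 0.2769 = 10.834.
n = 10.834² + 3 = 117.38 + 3 = 120.4.
Round up.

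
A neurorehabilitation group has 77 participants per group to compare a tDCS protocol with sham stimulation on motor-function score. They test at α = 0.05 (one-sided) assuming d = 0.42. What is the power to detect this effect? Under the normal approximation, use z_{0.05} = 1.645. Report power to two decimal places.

For two equal groups, power = Φ(d·√(n/2) − z_{α}).
d·√(n/2) = 0.42 × √(77/2) = 0.42 × 6.205 = 2.606.
z_β = 2.606 − 1.645 = 0.961.
Power = Φ(0.961) = 0.832.

power ≈ 0.83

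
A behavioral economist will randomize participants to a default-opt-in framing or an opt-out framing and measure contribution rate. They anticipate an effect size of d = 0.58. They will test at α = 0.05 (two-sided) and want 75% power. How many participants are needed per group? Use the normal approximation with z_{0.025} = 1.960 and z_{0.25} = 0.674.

For two independent groups with equal n: n = 2·((z_{α/2} + z_β) / d)².
z_{α/2} + z_β = 1.960 + 0.674 = 2.634.
n = 2 × (2.634 / 0.58)² = 2 × 4.541² = 2 × 20.62 = 41.2.
Round up to the next whole participant.

n = 42 per group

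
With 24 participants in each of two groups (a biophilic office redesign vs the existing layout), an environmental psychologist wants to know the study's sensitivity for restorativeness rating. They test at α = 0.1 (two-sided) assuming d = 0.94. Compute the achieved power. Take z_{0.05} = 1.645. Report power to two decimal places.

power ≈ 0.95

For two equal groups, power = Φ(d·√(n/2) − z_{α/2}).
d·√(n/2) = 0.94 × √(24/2) = 0.94 × 3.464 = 3.256.
z_β = 3.256 − 1.645 = 1.611.
Power = Φ(1.611) = 0.946.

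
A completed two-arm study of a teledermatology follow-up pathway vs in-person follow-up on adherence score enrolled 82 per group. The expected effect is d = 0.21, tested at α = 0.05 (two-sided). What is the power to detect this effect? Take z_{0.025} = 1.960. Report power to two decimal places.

power ≈ 0.27

For two equal groups, power = Φ(d·√(n/2) − z_{α/2}).
d·√(n/2) = 0.21 × √(82/2) = 0.21 × 6.403 = 1.345.
z_β = 1.345 − 1.960 = -0.615.
Power = Φ(-0.615) = 0.269.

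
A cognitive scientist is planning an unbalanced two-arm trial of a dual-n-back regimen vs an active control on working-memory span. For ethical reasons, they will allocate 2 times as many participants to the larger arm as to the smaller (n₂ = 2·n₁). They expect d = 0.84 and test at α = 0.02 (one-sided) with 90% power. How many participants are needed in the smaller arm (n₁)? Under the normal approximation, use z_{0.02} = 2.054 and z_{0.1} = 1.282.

n₁ = 24

With allocation ratio k = n₂/n₁ = 2, Var(x̄₁−x̄₂) = σ²(1/n₁ + 1/(k·n₁)) = σ²·(k+1)/(k·n₁).
So n₁ = (1 + 1/k)·((z_{α} + z_β)/d)² = 1.500 × (3.336/0.84)².
n₁ = 1.500 × 15.77 = 23.7.
Round up: n₁ = 24, giving n₂ = 2 × 24 = 48.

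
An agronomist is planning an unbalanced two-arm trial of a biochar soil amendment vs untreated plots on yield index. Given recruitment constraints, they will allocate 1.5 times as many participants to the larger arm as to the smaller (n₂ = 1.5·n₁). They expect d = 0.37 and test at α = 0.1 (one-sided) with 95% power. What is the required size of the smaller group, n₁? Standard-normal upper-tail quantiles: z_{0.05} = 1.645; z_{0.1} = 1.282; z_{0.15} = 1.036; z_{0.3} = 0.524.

With allocation ratio k = n₂/n₁ = 1.5, Var(x̄₁−x̄₂) = σ²(1/n₁ + 1/(k·n₁)) = σ²·(k+1)/(k·n₁).
So n₁ = (1 + 1/k)·((z_{α} + z_β)/d)² = 1.667 × (2.927/0.37)².
n₁ = 1.667 × 62.58 = 104.3.
Round up: n₁ = 105, giving n₂ = ⌈1.5 × 105⌉ = ⌈157.5⌉ = 158.

n₁ = 105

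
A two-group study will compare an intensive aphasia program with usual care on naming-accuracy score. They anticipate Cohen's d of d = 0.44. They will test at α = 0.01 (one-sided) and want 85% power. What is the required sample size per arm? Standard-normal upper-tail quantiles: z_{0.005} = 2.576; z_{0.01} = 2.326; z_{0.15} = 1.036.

n = 117 per group

For two independent groups with equal n: n = 2·((z_{α} + z_β) / d)².
z_{α} + z_β = 2.326 + 1.036 = 3.362.
n = 2 × (3.362 / 0.44)² = 2 × 7.641² = 2 × 58.38 = 116.8.
Round up to the next whole participant.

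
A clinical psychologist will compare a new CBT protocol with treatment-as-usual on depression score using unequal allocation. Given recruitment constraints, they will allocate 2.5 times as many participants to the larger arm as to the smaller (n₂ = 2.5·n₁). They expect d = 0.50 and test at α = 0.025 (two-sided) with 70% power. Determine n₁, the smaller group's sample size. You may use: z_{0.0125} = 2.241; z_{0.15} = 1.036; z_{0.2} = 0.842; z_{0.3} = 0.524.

n₁ = 43

With allocation ratio k = n₂/n₁ = 2.5, Var(x̄₁−x̄₂) = σ²(1/n₁ + 1/(k·n₁)) = σ²·(k+1)/(k·n₁).
So n₁ = (1 + 1/k)·((z_{α/2} + z_β)/d)² = 1.400 × (2.765/0.50)².
n₁ = 1.400 × 30.58 = 42.8.
Round up: n₁ = 43, giving n₂ = ⌈2.5 × 43⌉ = ⌈107.5⌉ = 108.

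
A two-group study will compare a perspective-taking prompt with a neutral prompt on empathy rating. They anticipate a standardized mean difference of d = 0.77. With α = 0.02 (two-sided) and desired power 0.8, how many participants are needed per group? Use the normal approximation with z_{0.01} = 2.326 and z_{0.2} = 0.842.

n = 34 per group

For two independent groups with equal n: n = 2·((z_{α/2} + z_β) / d)².
z_{α/2} + z_β = 2.326 + 0.842 = 3.168.
n = 2 × (3.168 / 0.77)² = 2 × 4.114² = 2 × 16.93 = 33.9.
Round up to the next whole participant.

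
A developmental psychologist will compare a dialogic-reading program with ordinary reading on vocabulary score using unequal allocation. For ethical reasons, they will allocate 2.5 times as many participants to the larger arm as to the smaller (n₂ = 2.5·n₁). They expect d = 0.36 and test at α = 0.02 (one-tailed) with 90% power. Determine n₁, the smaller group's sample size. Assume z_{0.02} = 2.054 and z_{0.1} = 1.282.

n₁ = 121

With allocation ratio k = n₂/n₁ = 2.5, Var(x̄₁−x̄₂) = σ²(1/n₁ + 1/(k·n₁)) = σ²·(k+1)/(k·n₁).
So n₁ = (1 + 1/k)·((z_{α} + z_β)/d)² = 1.400 × (3.336/0.36)².
n₁ = 1.400 × 85.87 = 120.2.
Round up: n₁ = 121, giving n₂ = ⌈2.5 × 121⌉ = ⌈302.5⌉ = 303.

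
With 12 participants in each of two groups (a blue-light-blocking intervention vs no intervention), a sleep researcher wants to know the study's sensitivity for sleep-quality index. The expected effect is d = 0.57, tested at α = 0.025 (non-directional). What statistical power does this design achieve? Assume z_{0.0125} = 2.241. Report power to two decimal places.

power ≈ 0.20

For two equal groups, power = Φ(d·√(n/2) − z_{α/2}).
d·√(n/2) = 0.57 × √(12/2) = 0.57 × 2.449 = 1.396.
z_β = 1.396 − 2.241 = -0.845.
Power = Φ(-0.845) = 0.199.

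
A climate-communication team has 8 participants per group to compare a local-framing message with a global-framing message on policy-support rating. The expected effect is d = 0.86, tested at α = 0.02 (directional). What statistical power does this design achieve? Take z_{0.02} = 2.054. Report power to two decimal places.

power ≈ 0.37

For two equal groups, power = Φ(d·√(n/2) − z_{α}).
d·√(n/2) = 0.86 × √(8/2) = 0.86 × 2.000 = 1.720.
z_β = 1.720 − 2.054 = -0.334.
Power = Φ(-0.334) = 0.369.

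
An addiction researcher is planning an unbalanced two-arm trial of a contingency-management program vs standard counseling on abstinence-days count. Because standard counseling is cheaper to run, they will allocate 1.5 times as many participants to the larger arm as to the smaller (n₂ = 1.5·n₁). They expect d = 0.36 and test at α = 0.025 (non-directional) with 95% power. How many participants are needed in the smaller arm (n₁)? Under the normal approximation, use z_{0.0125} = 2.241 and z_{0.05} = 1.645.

n₁ = 195

With allocation ratio k = n₂/n₁ = 1.5, Var(x̄₁−x̄₂) = σ²(1/n₁ + 1/(k·n₁)) = σ²·(k+1)/(k·n₁).
So n₁ = (1 + 1/k)·((z_{α/2} + z_β)/d)² = 1.667 × (3.886/0.36)².
n₁ = 1.667 × 116.52 = 194.2.
Round up: n₁ = 195, giving n₂ = ⌈1.5 × 195⌉ = ⌈292.5⌉ = 293.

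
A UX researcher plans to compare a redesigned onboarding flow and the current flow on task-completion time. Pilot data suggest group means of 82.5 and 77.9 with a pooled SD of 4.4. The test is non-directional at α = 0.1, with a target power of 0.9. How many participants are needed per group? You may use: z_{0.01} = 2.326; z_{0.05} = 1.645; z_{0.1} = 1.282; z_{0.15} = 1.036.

n = 16 per group

Cohen's d = |M₁ − M₂| / SD_pooled = |82.5 − 77.9| / 4.4 = 4.6 / 4.4 = 1.045.
For two independent groups with equal n: n = 2·((z_{α/2} + z_β) / d)².
z_{α/2} + z_β = 1.645 + 1.282 = 2.927.
n = 2 × (2.927 / 1.045)² = 2 × 2.801² = 2 × 7.85 = 15.7.
Round up to the next whole participant.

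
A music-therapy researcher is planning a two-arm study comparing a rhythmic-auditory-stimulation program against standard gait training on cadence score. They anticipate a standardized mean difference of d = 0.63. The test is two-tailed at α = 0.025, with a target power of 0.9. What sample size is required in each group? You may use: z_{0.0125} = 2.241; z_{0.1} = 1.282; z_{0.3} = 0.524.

n = 63 per group

For two independent groups with equal n: n = 2·((z_{α/2} + z_β) / d)².
z_{α/2} + z_β = 2.241 + 1.282 = 3.523.
n = 2 × (3.523 / 0.63)² = 2 × 5.592² = 2 × 31.27 = 62.5.
Round up to the next whole participant.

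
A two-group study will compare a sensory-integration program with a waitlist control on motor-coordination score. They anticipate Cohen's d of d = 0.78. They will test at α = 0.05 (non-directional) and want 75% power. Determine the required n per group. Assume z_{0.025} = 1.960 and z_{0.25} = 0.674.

n = 23 per group

For two independent groups with equal n: n = 2·((z_{α/2} + z_β) / d)².
z_{α/2} + z_β = 1.960 + 0.674 = 2.634.
n = 2 × (2.634 / 0.78)² = 2 × 3.377² = 2 × 11.40 = 22.8.
Round up to the next whole participant.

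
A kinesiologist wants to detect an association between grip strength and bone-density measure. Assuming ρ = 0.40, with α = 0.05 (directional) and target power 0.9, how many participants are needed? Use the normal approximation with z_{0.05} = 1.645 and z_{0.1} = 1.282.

Fisher's z: C = ½·ln((1+r)/(1−r)) = ½·ln(2.3333) = 0.4236.
n = ((z_{α} + z_β)/C)² + 3.
(1.645 + 1.282) / 0.4236 = 2.927 / 0.4236 = 6.910.
n = 6.910² + 3 = 47.75 + 3 = 50.7.
Round up.

n = 51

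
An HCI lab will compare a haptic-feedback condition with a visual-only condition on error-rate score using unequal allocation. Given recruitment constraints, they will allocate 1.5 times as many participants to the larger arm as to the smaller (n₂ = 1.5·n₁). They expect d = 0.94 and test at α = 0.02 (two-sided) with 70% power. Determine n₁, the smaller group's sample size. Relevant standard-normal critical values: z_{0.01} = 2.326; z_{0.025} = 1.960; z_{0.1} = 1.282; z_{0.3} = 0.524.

n₁ = 16

With allocation ratio k = n₂/n₁ = 1.5, Var(x̄₁−x̄₂) = σ²(1/n₁ + 1/(k·n₁)) = σ²·(k+1)/(k·n₁).
So n₁ = (1 + 1/k)·((z_{α/2} + z_β)/d)² = 1.667 × (2.850/0.94)².
n₁ = 1.667 × 9.19 = 15.3.
Round up: n₁ = 16, giving n₂ = 1.5 × 16 = 24.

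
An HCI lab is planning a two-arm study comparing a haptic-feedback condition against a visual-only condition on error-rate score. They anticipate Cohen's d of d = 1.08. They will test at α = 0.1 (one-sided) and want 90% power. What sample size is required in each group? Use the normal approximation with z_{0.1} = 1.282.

n = 12 per group

For two independent groups with equal n: n = 2·((z_{α} + z_β) / d)².
z_{α} + z_β = 1.282 + 1.282 = 2.564.
n = 2 × (2.564 / 1.08)² = 2 × 2.374² = 2 × 5.64 = 11.3.
Round up to the next whole participant.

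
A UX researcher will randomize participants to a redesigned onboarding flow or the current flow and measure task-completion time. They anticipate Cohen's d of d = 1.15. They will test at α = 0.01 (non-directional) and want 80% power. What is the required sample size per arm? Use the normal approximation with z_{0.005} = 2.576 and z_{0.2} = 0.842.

For two independent groups with equal n: n = 2·((z_{α/2} + z_β) / d)².
z_{α/2} + z_β = 2.576 + 0.842 = 3.418.
n = 2 × (3.418 / 1.15)² = 2 × 2.972² = 2 × 8.83 = 17.7.
Round up to the next whole participant.

n = 18 per group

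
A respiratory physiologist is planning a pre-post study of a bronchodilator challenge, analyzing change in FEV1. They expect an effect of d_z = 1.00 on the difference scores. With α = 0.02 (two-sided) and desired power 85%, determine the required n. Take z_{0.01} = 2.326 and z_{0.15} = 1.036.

n = 12 pairs

For a paired (one-sample on differences) test: n = ((z_{α/2} + z_β) / d)².
z_{α/2} + z_β = 2.326 + 1.036 = 3.362.
n = (3.362 / 1.00)² = 3.362² = 11.30.
Round up.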